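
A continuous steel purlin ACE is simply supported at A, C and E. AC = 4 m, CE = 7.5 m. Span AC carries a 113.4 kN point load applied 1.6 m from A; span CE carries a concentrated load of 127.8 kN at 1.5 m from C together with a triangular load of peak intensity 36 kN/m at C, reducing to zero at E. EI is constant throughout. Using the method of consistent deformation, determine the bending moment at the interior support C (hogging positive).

M_C = 204.6 kN·m

Take M_C as the redundant. Released structure: two simple spans AC and CE with a hinge at C.
End slopes at the hinge C, treating each span as simply supported:
  span AC: point load 113.4 at a = 1.6: Pab(L + a)/(6LEI) = 101.6/EI
  span CE: point load 127.8 at a = 1.5: Pab(L + b)/(6LEI) = 345.1/EI
  span CE: triangular load, peak 36: w₀L³/(45EI) = 337.5/EI
  relative rotation θ_0 = (101.6 + 682.6)/EI = 784.2/EI
A unit hogging moment at C produces rotation L₁/(3EI) + L₂/(3EI) = 3.833/EI.
Compatibility: M_C·(L₁+L₂)/(3EI) = θ_0, giving M_C = 204.6 kN·m (hogging).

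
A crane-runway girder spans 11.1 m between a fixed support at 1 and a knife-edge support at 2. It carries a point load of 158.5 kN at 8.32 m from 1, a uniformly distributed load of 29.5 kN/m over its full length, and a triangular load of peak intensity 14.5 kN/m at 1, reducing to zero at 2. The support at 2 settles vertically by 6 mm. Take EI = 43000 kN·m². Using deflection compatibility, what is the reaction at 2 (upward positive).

Remove the prop at 2; the released (primary) structure is a cantilever built in at 1.
Downward deflection at the released point 2 due to the loads:
  point load 158.5 at a = 8.32: Pa²(3L − a)/(6EI) = 45679/EI
  UDL 29.5: wL⁴/(8EI) = 55979/EI
  triangular load, peak 14.5 at the fixed end: w₀L⁴/(30EI) = 7337/EI
  δ_0 = 108995/EI
Tip deflection under a unit load at 2: L³/(3EI) = 455.9/EI.
With EI = 43000 kN·m²: δ_0 = 2.5348 m and δ_{22} = 0.010602 m/kN.
Compatibility — the beam at 2 must follow the support down by 0.006 m: δ_0 − R_2·δ_{22} = 0.006, so R_2 = (2.5348 − 0.006)/0.010602 = 238.5 kN.

R_2 = 238.5 kN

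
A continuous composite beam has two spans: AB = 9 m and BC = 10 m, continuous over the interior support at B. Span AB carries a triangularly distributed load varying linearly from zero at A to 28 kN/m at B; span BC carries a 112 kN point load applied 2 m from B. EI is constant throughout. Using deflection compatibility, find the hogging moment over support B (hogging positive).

M_B = 156.5 kN·m

Take M_B as the redundant. Released structure: two simple spans AB and BC with a hinge at B.
End slopes at the hinge B, treating each span as simply supported:
  span AB: triangular load, peak 28: w₀L³/(45EI) = 453.6/EI
  span BC: point load 112 at a = 2: Pab(L + b)/(6LEI) = 537.6/EI
  relative rotation θ_0 = (453.6 + 537.6)/EI = 991.2/EI
A unit hogging moment at B produces rotation L₁/(3EI) + L₂/(3EI) = 6.333/EI.
Slope continuity at B: θ_0 = M_B·6.333/EI, so M_B = 991.2/6.333 = 156.5 kN·m (hogging).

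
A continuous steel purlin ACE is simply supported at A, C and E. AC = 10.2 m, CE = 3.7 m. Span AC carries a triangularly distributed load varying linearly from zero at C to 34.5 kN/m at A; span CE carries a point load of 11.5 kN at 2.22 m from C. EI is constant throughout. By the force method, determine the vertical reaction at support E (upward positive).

Take M_C as the redundant. Released structure: two simple spans AC and CE with a hinge at C.
End slopes at the hinge C, treating each span as simply supported:
  span AC: triangular load, peak 34.5: 7w₀L³/(360EI) = 711.9/EI
  span CE: point load 11.5 at a = 2.22: Pab(L + b)/(6LEI) = 8.816/EI
  relative rotation θ_0 = (711.9 + 8.816)/EI = 720.7/EI
A unit hogging moment at C produces rotation L₁/(3EI) + L₂/(3EI) = 4.633/EI.
Slope continuity at C: θ_0 = M_C·4.633/EI, so M_C = 720.7/4.633 = 155.5 kN·m (hogging).
Span CE, ΣM about E: R_C^{CE}·3.7 = 17.02 + 155.5, so R_C^{CE} = 46.64 kN and R_E = 11.5 − 46.64 = -35.14 kN.

R_E = -35.14 kN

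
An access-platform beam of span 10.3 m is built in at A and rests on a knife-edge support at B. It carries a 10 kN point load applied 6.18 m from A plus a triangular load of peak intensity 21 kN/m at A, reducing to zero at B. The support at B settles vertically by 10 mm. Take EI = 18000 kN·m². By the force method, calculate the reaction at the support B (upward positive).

Remove the prop at B; the released (primary) structure is a cantilever built in at A.
Free-end deflection of the primary structure under the applied loading (downward +):
  point load 10 at a = 6.18: Pa²(3L − a)/(6EI) = 1574/EI
  triangular load, peak 21 at the fixed end: w₀L⁴/(30EI) = 7879/EI
  δ_0 = 9452/EI
Flexibility coefficient — unit upward force at B: δ_{BB} = L³/(3EI) = 364.2/EI.
With EI = 18000 kN·m²: δ_0 = 0.52512 m and δ_{BB} = 0.020236 m/kN.
Compatibility — the beam at B must follow the support down by 0.01 m: δ_0 − R_B·δ_{BB} = 0.01, so R_B = (0.52512 − 0.01)/0.020236 = 25.46 kN.

R_B = 25.46 kN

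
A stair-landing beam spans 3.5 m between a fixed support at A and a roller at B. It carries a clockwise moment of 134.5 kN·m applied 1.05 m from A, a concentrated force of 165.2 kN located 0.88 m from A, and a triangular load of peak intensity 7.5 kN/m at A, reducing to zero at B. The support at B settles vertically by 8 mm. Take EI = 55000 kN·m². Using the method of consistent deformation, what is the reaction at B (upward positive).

Take the reaction at B as the redundant and release it; the primary structure is a cantilever fixed at A.
Deflection at B on the released cantilever, summing each load's contribution:
  clockwise couple 134.5 at a = 1.05: M₀a(2L − a)/(2EI) = 420.1/EI
  point load 165.2 at a = 0.88: Pa²(3L − a)/(6EI) = 205.1/EI
  triangular load, peak 7.5 at the fixed end: w₀L⁴/(30EI) = 37.52/EI
  δ_0 = 662.8/EI
Tip deflection under a unit load at B: L³/(3EI) = 14.29/EI.
With EI = 55000 kN·m²: δ_0 = 0.01205 m and δ_{BB} = 0.00026 m/kN.
Compatibility — the beam at B must follow the support down by 0.008 m: δ_0 − R_B·δ_{BB} = 0.008, so R_B = (0.01205 − 0.008)/0.00026 = 15.59 kN.

R_B = 15.59 kN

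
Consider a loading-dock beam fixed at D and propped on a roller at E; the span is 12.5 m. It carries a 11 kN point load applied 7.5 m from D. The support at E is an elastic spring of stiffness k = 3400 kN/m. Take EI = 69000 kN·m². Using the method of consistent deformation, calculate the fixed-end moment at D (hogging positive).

M_D = 24.9 kN·m

Release the roller at E. Primary structure: cantilever fixed at D.
Downward deflection at the released point E due to the loads:
  point load 11 at a = 7.5: Pa²(3L − a)/(6EI) = 3094/EI
Tip deflection under a unit load at E: L³/(3EI) = 651/EI.
With EI = 69000 kN·m²: δ_0 = 0.044837 m and δ_{EE} = 0.009435 m/kN.
Compatibility — the spring shortens by R_E/k under the reaction it provides: δ_0 − R_E·δ_{EE} = R_E/k. With 1/k = 0.000294 m/kN, R_E = δ_0 / (δ_{EE} + 1/k) = 0.044837 / (0.009435 + 0.000294) = 4.608 kN.
Moment equilibrium about D: M_D = Σ(load moments about D) − R_E·L = 82.5 − 4.608×12.5 = 24.9 kN·m.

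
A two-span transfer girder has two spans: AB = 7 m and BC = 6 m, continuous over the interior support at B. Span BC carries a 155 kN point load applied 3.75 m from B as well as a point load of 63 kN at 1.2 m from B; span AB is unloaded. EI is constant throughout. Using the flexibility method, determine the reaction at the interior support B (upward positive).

Take M_B as the redundant. Released structure: two simple spans AB and BC with a hinge at B.
End slopes at the hinge B, treating each span as simply supported:
  span BC: point load 155 at a = 3.75: Pab(L + b)/(6LEI) = 299.7/EI
  span BC: point load 63 at a = 1.2: Pab(L + b)/(6LEI) = 108.9/EI
  relative rotation θ_0 = (0 + 408.6)/EI = 408.6/EI
A unit hogging moment at B produces rotation L₁/(3EI) + L₂/(3EI) = 4.333/EI.
Slope continuity at B: θ_0 = M_B·4.333/EI, so M_B = 408.6/4.333 = 94.29 kN·m (hogging).
Span AB, ΣM about A with M_B applied at B: R_B^{AB}·7 = 0 + 94.29, so R_B^{AB} = 13.47 kN and R_A = 0 − 13.47 = -13.47 kN.
Span BC, ΣM about C: R_B^{BC}·6 = 651.1 + 94.29, so R_B^{BC} = 124.2 kN and R_C = 218 − 124.2 = 93.76 kN.
R_B = 13.47 + 124.2 = 137.7 kN.

R_B = 137.7 kN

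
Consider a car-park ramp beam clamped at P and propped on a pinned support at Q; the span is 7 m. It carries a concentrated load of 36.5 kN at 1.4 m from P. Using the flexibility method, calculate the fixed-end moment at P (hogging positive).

M_P = 36.79 kN·m

Take the reaction at Q as the redundant and release it; the primary structure is a cantilever fixed at P.
Downward deflection at the released point Q due to the loads:
  point load 36.5 at a = 1.4: Pa²(3L − a)/(6EI) = 233.7/EI
Tip deflection under a unit load at Q: L³/(3EI) = 114.3/EI.
Compatibility at Q: δ_0 − R_Q·δ_{QQ} = 0, so R_Q = 233.7/114.3 = 2.044 kN.
Moment equilibrium about P: M_P = Σ(load moments about P) − R_Q·L = 51.1 − 2.044×7 = 36.79 kN·m.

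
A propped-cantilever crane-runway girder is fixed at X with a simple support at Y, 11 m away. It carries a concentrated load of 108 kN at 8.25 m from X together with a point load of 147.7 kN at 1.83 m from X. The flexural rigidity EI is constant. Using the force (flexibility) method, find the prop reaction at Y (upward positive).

R_Y = 74.14 kN

Remove the prop at Y; the released (primary) structure is a cantilever built in at X.
Downward deflection at the released point Y due to the loads:
  point load 108 at a = 8.25: Pa²(3L − a)/(6EI) = 30322/EI
  point load 147.7 at a = 1.83: Pa²(3L − a)/(6EI) = 2570/EI
  δ_0 = 32891/EI
Flexibility coefficient — unit upward force at Y: δ_{YY} = L³/(3EI) = 443.7/EI.
The prop prevents deflection at Y: R_Y = δ_0/δ_{YY} = 32891/443.7 = 74.14 kN.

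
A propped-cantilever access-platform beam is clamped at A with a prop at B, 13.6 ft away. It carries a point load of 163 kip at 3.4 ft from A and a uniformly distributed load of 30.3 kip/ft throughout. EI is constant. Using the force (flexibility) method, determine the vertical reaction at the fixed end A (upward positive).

Choose R_B as the redundant. The primary structure is the cantilever fixed at A.
Free-end deflection of the primary structure under the applied loading (downward +):
  point load 163 at a = 3.4: Pa²(3L − a)/(6EI) = 11745/EI
  UDL 30.3: wL⁴/(8EI) = 129571/EI
  δ_0 = 141316/EI
Flexibility coefficient — unit upward force at B: δ_{BB} = L³/(3EI) = 838.5/EI.
The prop prevents deflection at B: R_B = δ_0/δ_{BB} = 141316/838.5 = 168.5 kip.
Vertical equilibrium: R_A = ΣP − R_B = 575.1 − 168.5 = 406.5 kip.

R_A = 406.5 kip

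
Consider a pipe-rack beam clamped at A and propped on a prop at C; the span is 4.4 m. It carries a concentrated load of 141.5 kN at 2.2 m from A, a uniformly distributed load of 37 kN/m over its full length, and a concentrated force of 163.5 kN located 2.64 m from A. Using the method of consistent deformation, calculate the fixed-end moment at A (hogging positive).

M_A = 327.1 kN·m

Remove the prop at C; the released (primary) structure is a cantilever built in at A.
Downward deflection at the released point C due to the loads:
  point load 141.5 at a = 2.2: Pa²(3L − a)/(6EI) = 1256/EI
  UDL 37: wL⁴/(8EI) = 1733/EI
  point load 163.5 at a = 2.64: Pa²(3L − a)/(6EI) = 2006/EI
  δ_0 = 4995/EI
Flexibility coefficient — unit upward force at C: δ_{CC} = L³/(3EI) = 28.39/EI.
Compatibility at C: δ_0 − R_C·δ_{CC} = 0, so R_C = 4995/28.39 = 175.9 kN.
Moment equilibrium about A: M_A = Σ(load moments about A) − R_C·L = 1101 − 175.9×4.4 = 327.1 kN·m.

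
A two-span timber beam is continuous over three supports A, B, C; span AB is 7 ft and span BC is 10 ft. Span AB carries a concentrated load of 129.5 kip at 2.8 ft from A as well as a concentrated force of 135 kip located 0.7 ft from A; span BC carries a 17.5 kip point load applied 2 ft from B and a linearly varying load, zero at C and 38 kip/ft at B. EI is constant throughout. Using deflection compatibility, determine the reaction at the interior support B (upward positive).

R_B = 265.7 kip

Release continuity at B by inserting a hinge; the redundant is the internal moment M_B. The primary structure is two simply-supported spans AB and BC.
Discontinuity in slope at B on the released structure — sum the simple-span end rotations:
  span AB: point load 129.5 at a = 2.8: Pab(L + a)/(6LEI) = 355.3/EI
  span AB: point load 135 at a = 0.7: Pab(L + a)/(6LEI) = 109.1/EI
  span BC: point load 17.5 at a = 2: Pab(L + b)/(6LEI) = 84/EI
  span BC: triangular load, peak 38: w₀L³/(45EI) = 844.4/EI
  relative rotation θ_0 = (464.5 + 928.4)/EI = 1393/EI
A unit hogging moment at B produces rotation L₁/(3EI) + L₂/(3EI) = 5.667/EI.
Slope continuity at B: θ_0 = M_B·5.667/EI, so M_B = 1393/5.667 = 245.8 kip·ft (hogging).
Span AB, ΣM about A with M_B applied at B: R_B^{AB}·7 = 457.1 + 245.8, so R_B^{AB} = 100.4 kip and R_A = 264.5 − 100.4 = 164.1 kip.
Span BC, ΣM about C: R_B^{BC}·10 = 1407 + 245.8, so R_B^{BC} = 165.2 kip and R_C = 207.5 − 165.2 = 42.25 kip.
R_B = 100.4 + 165.2 = 265.7 kip.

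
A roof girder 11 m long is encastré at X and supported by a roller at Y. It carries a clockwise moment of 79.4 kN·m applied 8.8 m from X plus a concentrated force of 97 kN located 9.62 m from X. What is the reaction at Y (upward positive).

R_Y = 89.24 kN

Choose R_Y as the redundant. The primary structure is the cantilever fixed at X.
Primary-structure tip deflection at Y by superposition:
  clockwise couple 79.4 at a = 8.8: M₀a(2L − a)/(2EI) = 4612/EI
  point load 97 at a = 9.62: Pa²(3L − a)/(6EI) = 34980/EI
  δ_0 = 39591/EI
Tip deflection under a unit load at Y: L³/(3EI) = 443.7/EI.
Compatibility at Y: δ_0 − R_Y·δ_{YY} = 0, so R_Y = 39591/443.7 = 89.24 kN.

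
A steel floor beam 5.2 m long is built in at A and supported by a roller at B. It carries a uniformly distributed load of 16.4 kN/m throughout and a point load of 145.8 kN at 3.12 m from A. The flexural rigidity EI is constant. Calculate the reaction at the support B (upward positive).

R_B = 94.97 kN

Take the reaction at B as the redundant and release it; the primary structure is a cantilever fixed at A.
Primary-structure tip deflection at B by superposition:
  UDL 16.4: wL⁴/(8EI) = 1499/EI
  point load 145.8 at a = 3.12: Pa²(3L − a)/(6EI) = 2952/EI
  δ_0 = 4451/EI
Tip deflection under a unit load at B: L³/(3EI) = 46.87/EI.
The prop prevents deflection at B: R_B = δ_0/δ_{BB} = 4451/46.87 = 94.97 kN.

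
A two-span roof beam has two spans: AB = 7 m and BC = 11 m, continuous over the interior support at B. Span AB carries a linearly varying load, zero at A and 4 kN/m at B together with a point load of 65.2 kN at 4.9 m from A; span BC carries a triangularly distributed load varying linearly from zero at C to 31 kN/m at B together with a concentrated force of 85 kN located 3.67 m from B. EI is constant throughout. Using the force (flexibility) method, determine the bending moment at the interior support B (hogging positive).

M_B = 295.4 kN·m

Take M_B as the redundant. Released structure: two simple spans AB and BC with a hinge at B.
Discontinuity in slope at B on the released structure — sum the simple-span end rotations:
  span AB: triangular load, peak 4: w₀L³/(45EI) = 30.49/EI
  span AB: point load 65.2 at a = 4.9: Pab(L + a)/(6LEI) = 190.1/EI
  span BC: triangular load, peak 31: w₀L³/(45EI) = 916.9/EI
  span BC: point load 85 at a = 3.67: Pab(L + b)/(6LEI) = 635/EI
  relative rotation θ_0 = (220.6 + 1552)/EI = 1773/EI
A unit hogging moment at B produces rotation L₁/(3EI) + L₂/(3EI) = 6/EI.
Slope continuity at B: θ_0 = M_B·6/EI, so M_B = 1773/6 = 295.4 kN·m (hogging).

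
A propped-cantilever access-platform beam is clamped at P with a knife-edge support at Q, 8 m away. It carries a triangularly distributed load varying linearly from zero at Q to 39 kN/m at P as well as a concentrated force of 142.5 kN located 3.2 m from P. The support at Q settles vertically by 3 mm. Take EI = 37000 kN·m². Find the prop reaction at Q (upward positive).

R_Q = 60.19 kN

Release the roller at Q. Primary structure: cantilever fixed at P.
Free-end deflection of the primary structure under the applied loading (downward +):
  triangular load, peak 39 at the fixed end: w₀L⁴/(30EI) = 5325/EI
  point load 142.5 at a = 3.2: Pa²(3L − a)/(6EI) = 5059/EI
  δ_0 = 10383/EI
Tip deflection under a unit load at Q: L³/(3EI) = 170.7/EI.
With EI = 37000 kN·m²: δ_0 = 0.28063 m and δ_{QQ} = 0.004613 m/kN.
Compatibility — the beam at Q must follow the support down by 0.003 m: δ_0 − R_Q·δ_{QQ} = 0.003, so R_Q = (0.28063 − 0.003)/0.004613 = 60.19 kN.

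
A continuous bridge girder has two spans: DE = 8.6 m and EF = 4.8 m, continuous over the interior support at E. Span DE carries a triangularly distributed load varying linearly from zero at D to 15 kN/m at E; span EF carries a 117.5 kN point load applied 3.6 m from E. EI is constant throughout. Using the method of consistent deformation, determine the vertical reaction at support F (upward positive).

Release continuity at E by inserting a hinge; the redundant is the internal moment M_E. The primary structure is two simply-supported spans DE and EF.
Rotations at E on the released spans (each span's end-slope, ×1/EI):
  span DE: triangular load, peak 15: w₀L³/(45EI) = 212/EI
  span EF: point load 117.5 at a = 3.6: Pab(L + b)/(6LEI) = 105.8/EI
  relative rotation θ_0 = (212 + 105.8)/EI = 317.8/EI
A unit hogging moment at E produces rotation L₁/(3EI) + L₂/(3EI) = 4.467/EI.
Compatibility: M_E·(L₁+L₂)/(3EI) = θ_0, giving M_E = 71.14 kN·m (hogging).
Span EF, ΣM about F: R_E^{EF}·4.8 = 141 + 71.14, so R_E^{EF} = 44.2 kN and R_F = 117.5 − 44.2 = 73.3 kN.

R_F = 73.3 kN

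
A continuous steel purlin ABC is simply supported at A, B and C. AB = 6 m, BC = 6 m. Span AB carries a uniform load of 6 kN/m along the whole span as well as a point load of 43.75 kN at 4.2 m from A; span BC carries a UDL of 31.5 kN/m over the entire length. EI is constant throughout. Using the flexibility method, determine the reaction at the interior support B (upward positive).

R_B = 179.1 kN

Take M_B as the redundant. Released structure: two simple spans AB and BC with a hinge at B.
Rotations at B on the released spans (each span's end-slope, ×1/EI):
  span AB: UDL 6: wL³/(24EI) = 54/EI
  span AB: point load 43.75 at a = 4.2: Pab(L + a)/(6LEI) = 93.71/EI
  span BC: UDL 31.5: wL³/(24EI) = 283.5/EI
  relative rotation θ_0 = (147.7 + 283.5)/EI = 431.2/EI
A unit hogging moment at B produces rotation L₁/(3EI) + L₂/(3EI) = 4/EI.
Slope continuity at B: θ_0 = M_B·4/EI, so M_B = 431.2/4 = 107.8 kN·m (hogging).
Span AB, ΣM about A with M_B applied at B: R_B^{AB}·6 = 291.8 + 107.8, so R_B^{AB} = 66.59 kN and R_A = 79.75 − 66.59 = 13.16 kN.
Span BC, ΣM about C: R_B^{BC}·6 = 567 + 107.8, so R_B^{BC} = 112.5 kN and R_C = 189 − 112.5 = 76.53 kN.
R_B = 66.59 + 112.5 = 179.1 kN.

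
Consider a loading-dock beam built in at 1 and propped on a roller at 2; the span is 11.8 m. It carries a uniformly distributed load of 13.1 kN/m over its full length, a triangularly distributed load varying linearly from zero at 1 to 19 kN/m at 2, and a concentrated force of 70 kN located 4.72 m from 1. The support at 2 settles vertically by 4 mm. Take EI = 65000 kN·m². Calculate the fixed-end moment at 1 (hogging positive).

Release the roller at 2. Primary structure: cantilever fixed at 1.
Deflection at 2 on the released cantilever, summing each load's contribution:
  UDL 13.1: wL⁴/(8EI) = 31747/EI
  triangular load, peak 19 at the free end: 11w₀L⁴/(120EI) = 33767/EI
  point load 70 at a = 4.72: Pa²(3L − a)/(6EI) = 7974/EI
  δ_0 = 73489/EI
Tip deflection under a unit load at 2: L³/(3EI) = 547.7/EI.
With EI = 65000 kN·m²: δ_0 = 1.1306 m and δ_{22} = 0.008426 m/kN.
Compatibility — the beam at 2 must follow the support down by 0.004 m: δ_0 − R_2·δ_{22} = 0.004, so R_2 = (1.1306 − 0.004)/0.008426 = 133.7 kN.
Moment equilibrium about 1: M_1 = Σ(load moments about 1) − R_2·L = 2124 − 133.7×11.8 = 546.5 kN·m.

M_1 = 546.5 kN·m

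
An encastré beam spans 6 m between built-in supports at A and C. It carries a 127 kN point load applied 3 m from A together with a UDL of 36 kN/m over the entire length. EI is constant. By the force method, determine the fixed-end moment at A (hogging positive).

M_A = 203.2 kN·m

Take the two fixed-end moments M_A, M_C as redundants; the released structure is the simple span AC.
End rotations of the released simple span under the applied load (×1/EI):
  at A: point load 127 at a = 3: Pab(L + b)/(6LEI) = 285.8/EI
  at C: point load 127 at a = 3: Pab(L + a)/(6LEI) = 285.8/EI
  at A: UDL 36: wL³/(24EI) = 324/EI
  at C: UDL 36: wL³/(24EI) = 324/EI
  θ_A0 = 609.8/EI,  θ_C0 = 609.8/EI
Flexibility coefficients: a unit moment at one end gives L/(3EI) there and L/(6EI) at the far end, so f₁₁ = f₂₂ = 2/EI and f₁₂ = f₂₁ = 1/EI.
Compatibility — zero rotation at each built-in end:
  2 M_A + 1 M_C = 609.8
  1 M_A + 2 M_C = 609.8
Solving the pair gives M_A = 203.2 kN·m and M_C = 203.2 kN·m (hogging).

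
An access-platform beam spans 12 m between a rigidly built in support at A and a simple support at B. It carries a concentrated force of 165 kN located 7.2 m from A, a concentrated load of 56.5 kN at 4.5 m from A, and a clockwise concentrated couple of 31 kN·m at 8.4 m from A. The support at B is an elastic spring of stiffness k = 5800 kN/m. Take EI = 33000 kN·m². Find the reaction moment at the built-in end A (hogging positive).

M_A = 460.4 kN·m

Choose R_B as the redundant. The primary structure is the cantilever fixed at A.
Downward deflection at the released point B due to the loads:
  point load 165 at a = 7.2: Pa²(3L − a)/(6EI) = 41057/EI
  point load 56.5 at a = 4.5: Pa²(3L − a)/(6EI) = 6007/EI
  clockwise couple 31 at a = 8.4: M₀a(2L − a)/(2EI) = 2031/EI
  δ_0 = 49095/EI
Tip deflection under a unit load at B: L³/(3EI) = 576/EI.
With EI = 33000 kN·m²: δ_0 = 1.4877 m and δ_{BB} = 0.017455 m/kN.
Compatibility — the spring shortens by R_B/k under the reaction it provides: δ_0 − R_B·δ_{BB} = R_B/k. With 1/k = 0.000172 m/kN, R_B = δ_0 / (δ_{BB} + 1/k) = 1.4877 / (0.017455 + 0.000172) = 84.4 kN.
Moment equilibrium about A: M_A = Σ(load moments about A) − R_B·L = 1473 − 84.4×12 = 460.4 kN·m.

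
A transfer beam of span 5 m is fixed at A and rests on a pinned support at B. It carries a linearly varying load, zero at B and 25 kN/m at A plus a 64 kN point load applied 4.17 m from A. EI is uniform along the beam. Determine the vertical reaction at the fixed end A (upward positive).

R_A = 65.79 kN

Remove the prop at B; the released (primary) structure is a cantilever built in at A.
Primary-structure tip deflection at B by superposition:
  triangular load, peak 25 at the fixed end: w₀L⁴/(30EI) = 520.8/EI
  point load 64 at a = 4.17: Pa²(3L − a)/(6EI) = 2009/EI
  δ_0 = 2530/EI
Tip deflection under a unit load at B: L³/(3EI) = 41.67/EI.
Compatibility at B: δ_0 − R_B·δ_{BB} = 0, so R_B = 2530/41.67 = 60.71 kN.
Vertical equilibrium: R_A = ΣP − R_B = 126.5 − 60.71 = 65.79 kN.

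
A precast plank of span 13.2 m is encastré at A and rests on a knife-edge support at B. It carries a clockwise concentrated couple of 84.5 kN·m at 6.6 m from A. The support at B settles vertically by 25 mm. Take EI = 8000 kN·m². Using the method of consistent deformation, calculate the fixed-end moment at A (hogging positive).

Release the roller at B. Primary structure: cantilever fixed at A.
Downward deflection at the released point B due to the loads:
  clockwise couple 84.5 at a = 6.6: M₀a(2L − a)/(2EI) = 5521/EI
Flexibility coefficient — unit upward force at B: δ_{BB} = L³/(3EI) = 766.7/EI.
With EI = 8000 kN·m²: δ_0 = 0.69015 m and δ_{BB} = 0.095832 m/kN.
Compatibility — the beam at B must follow the support down by 0.025 m: δ_0 − R_B·δ_{BB} = 0.025, so R_B = (0.69015 − 0.025)/0.095832 = 6.941 kN.
Moment equilibrium about A: M_A = Σ(load moments about A) − R_B·L = 84.5 − 6.941×13.2 = -7.119 kN·m.

M_A = -7.119 kN·m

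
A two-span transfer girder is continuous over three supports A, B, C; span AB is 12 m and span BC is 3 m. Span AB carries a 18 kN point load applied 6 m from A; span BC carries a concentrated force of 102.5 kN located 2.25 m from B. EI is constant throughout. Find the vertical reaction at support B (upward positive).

Take M_B as the redundant. Released structure: two simple spans AB and BC with a hinge at B.
Discontinuity in slope at B on the released structure — sum the simple-span end rotations:
  span AB: point load 18 at a = 6: Pab(L + a)/(6LEI) = 162/EI
  span BC: point load 102.5 at a = 2.25: Pab(L + b)/(6LEI) = 36.04/EI
  relative rotation θ_0 = (162 + 36.04)/EI = 198/EI
A unit hogging moment at B produces rotation L₁/(3EI) + L₂/(3EI) = 5/EI.
Slope continuity at B: θ_0 = M_B·5/EI, so M_B = 198/5 = 39.61 kN·m (hogging).
Span AB, ΣM about A with M_B applied at B: R_B^{AB}·12 = 108 + 39.61, so R_B^{AB} = 12.3 kN and R_A = 18 − 12.3 = 5.699 kN.
Span BC, ΣM about C: R_B^{BC}·3 = 76.88 + 39.61, so R_B^{BC} = 38.83 kN and R_C = 102.5 − 38.83 = 63.67 kN.
R_B = 12.3 + 38.83 = 51.13 kN.

R_B = 51.13 kN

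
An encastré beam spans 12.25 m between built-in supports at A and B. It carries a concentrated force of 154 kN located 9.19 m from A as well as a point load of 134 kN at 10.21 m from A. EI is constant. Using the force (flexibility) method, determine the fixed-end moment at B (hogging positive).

Take the two fixed-end moments M_A, M_B as redundants; the released structure is the simple span AB.
On the primary (simply-supported) span, the end slopes from the loading are:
  at A: point load 154 at a = 9.19: Pab(L + b)/(6LEI) = 902.1/EI
  at B: point load 154 at a = 9.19: Pab(L + a)/(6LEI) = 1263/EI
  at A: point load 134 at a = 10.21: Pab(L + b)/(6LEI) = 542.6/EI
  at B: point load 134 at a = 10.21: Pab(L + a)/(6LEI) = 852.9/EI
  θ_A0 = 1445/EI,  θ_B0 = 2116/EI
Flexibility coefficients: a unit moment at one end gives L/(3EI) there and L/(6EI) at the far end, so f₁₁ = f₂₂ = 4.083/EI and f₁₂ = f₂₁ = 2.042/EI.
Compatibility — zero rotation at each built-in end:
  4.083 M_A + 2.042 M_B = 1445
  2.042 M_A + 4.083 M_B = 2116
Solving the pair gives M_A = 126.3 kN·m and M_B = 455.1 kN·m (hogging).

M_B = 455.1 kN·m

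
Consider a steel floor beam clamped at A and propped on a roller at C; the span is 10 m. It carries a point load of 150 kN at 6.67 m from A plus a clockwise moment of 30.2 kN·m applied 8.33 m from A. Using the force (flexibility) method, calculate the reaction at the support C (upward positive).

R_C = 82.25 kN

Remove the prop at C; the released (primary) structure is a cantilever built in at A.
Primary-structure tip deflection at C by superposition:
  point load 150 at a = 6.67: Pa²(3L − a)/(6EI) = 25948/EI
  clockwise couple 30.2 at a = 8.33: M₀a(2L − a)/(2EI) = 1468/EI
  δ_0 = 27416/EI
Flexibility coefficient — unit upward force at C: δ_{CC} = L³/(3EI) = 333.3/EI.
The prop prevents deflection at C: R_C = δ_0/δ_{CC} = 27416/333.3 = 82.25 kN.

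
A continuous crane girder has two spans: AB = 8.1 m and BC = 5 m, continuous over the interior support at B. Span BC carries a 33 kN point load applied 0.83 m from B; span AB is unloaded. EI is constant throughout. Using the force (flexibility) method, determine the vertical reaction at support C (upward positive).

Release continuity at B by inserting a hinge; the redundant is the internal moment M_B. The primary structure is two simply-supported spans AB and BC.
Discontinuity in slope at B on the released structure — sum the simple-span end rotations:
  span BC: point load 33 at a = 0.83: Pab(L + b)/(6LEI) = 34.91/EI
  relative rotation θ_0 = (0 + 34.91)/EI = 34.91/EI
A unit hogging moment at B produces rotation L₁/(3EI) + L₂/(3EI) = 4.367/EI.
Slope continuity at B: θ_0 = M_B·4.367/EI, so M_B = 34.91/4.367 = 7.995 kN·m (hogging).
Span BC, ΣM about C: R_B^{BC}·5 = 137.6 + 7.995, so R_B^{BC} = 29.12 kN and R_C = 33 − 29.12 = 3.879 kN.

R_C = 3.879 kN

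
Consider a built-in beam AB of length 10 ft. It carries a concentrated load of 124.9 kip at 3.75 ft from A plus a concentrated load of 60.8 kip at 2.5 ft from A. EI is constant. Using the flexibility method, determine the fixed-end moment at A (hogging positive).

Release both end moments; the primary structure is a simply-supported span AB with redundants M_A and M_B.
End rotations of the released simple span under the applied load (×1/EI):
  at A: point load 124.9 at a = 3.75: Pab(L + b)/(6LEI) = 792.8/EI
  at B: point load 124.9 at a = 3.75: Pab(L + a)/(6LEI) = 670.8/EI
  at A: point load 60.8 at a = 2.5: Pab(L + b)/(6LEI) = 332.5/EI
  at B: point load 60.8 at a = 2.5: Pab(L + a)/(6LEI) = 237.5/EI
  θ_A0 = 1125/EI,  θ_B0 = 908.3/EI
Flexibility coefficients: a unit moment at one end gives L/(3EI) there and L/(6EI) at the far end, so f₁₁ = f₂₂ = 3.333/EI and f₁₂ = f₂₁ = 1.667/EI.
Compatibility — zero rotation at each built-in end:
  3.333 M_A + 1.667 M_B = 1125
  1.667 M_A + 3.333 M_B = 908.3
Solving the pair gives M_A = 268.5 kip·ft and M_B = 138.3 kip·ft (hogging).

M_A = 268.5 kip·ft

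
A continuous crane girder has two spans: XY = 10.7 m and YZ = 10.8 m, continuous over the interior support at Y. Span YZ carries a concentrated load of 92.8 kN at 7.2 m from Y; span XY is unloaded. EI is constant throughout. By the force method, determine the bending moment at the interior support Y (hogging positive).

Take M_Y as the redundant. Released structure: two simple spans XY and YZ with a hinge at Y.
End slopes at the hinge Y, treating each span as simply supported:
  span YZ: point load 92.8 at a = 7.2: Pab(L + b)/(6LEI) = 534.5/EI
  relative rotation θ_0 = (0 + 534.5)/EI = 534.5/EI
A unit hogging moment at Y produces rotation L₁/(3EI) + L₂/(3EI) = 7.167/EI.
Slope continuity at Y: θ_0 = M_Y·7.167/EI, so M_Y = 534.5/7.167 = 74.59 kN·m (hogging).

M_Y = 74.59 kN·m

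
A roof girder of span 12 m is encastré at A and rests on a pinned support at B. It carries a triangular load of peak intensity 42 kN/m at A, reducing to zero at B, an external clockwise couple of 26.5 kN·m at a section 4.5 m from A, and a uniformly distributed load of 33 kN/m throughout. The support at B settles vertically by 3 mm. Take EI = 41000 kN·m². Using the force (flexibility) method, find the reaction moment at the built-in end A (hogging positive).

Release the roller at B. Primary structure: cantilever fixed at A.
Downward deflection at the released point B due to the loads:
  triangular load, peak 42 at the fixed end: w₀L⁴/(30EI) = 29030/EI
  clockwise couple 26.5 at a = 4.5: M₀a(2L − a)/(2EI) = 1163/EI
  UDL 33: wL⁴/(8EI) = 85536/EI
  δ_0 = 115729/EI
Flexibility coefficient — unit upward force at B: δ_{BB} = L³/(3EI) = 576/EI.
With EI = 41000 kN·m²: δ_0 = 2.8227 m and δ_{BB} = 0.014049 m/kN.
Compatibility — the beam at B must follow the support down by 0.003 m: δ_0 − R_B·δ_{BB} = 0.003, so R_B = (2.8227 − 0.003)/0.014049 = 200.7 kN.
Moment equilibrium about A: M_A = Σ(load moments about A) − R_B·L = 3410 − 200.7×12 = 1002 kN·m.

M_A = 1002 kN·m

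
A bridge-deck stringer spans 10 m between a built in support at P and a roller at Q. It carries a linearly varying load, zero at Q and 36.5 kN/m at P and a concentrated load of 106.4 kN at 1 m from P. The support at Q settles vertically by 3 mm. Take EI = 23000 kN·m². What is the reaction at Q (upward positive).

Release the roller at Q. Primary structure: cantilever fixed at P.
Free-end deflection of the primary structure under the applied loading (downward +):
  triangular load, peak 36.5 at the fixed end: w₀L⁴/(30EI) = 12167/EI
  point load 106.4 at a = 1: Pa²(3L − a)/(6EI) = 514.3/EI
  δ_0 = 12681/EI
Flexibility coefficient — unit upward force at Q: δ_{QQ} = L³/(3EI) = 333.3/EI.
With EI = 23000 kN·m²: δ_0 = 0.55134 m and δ_{QQ} = 0.014493 m/kN.
Compatibility — the beam at Q must follow the support down by 0.003 m: δ_0 − R_Q·δ_{QQ} = 0.003, so R_Q = (0.55134 − 0.003)/0.014493 = 37.84 kN.

R_Q = 37.84 kN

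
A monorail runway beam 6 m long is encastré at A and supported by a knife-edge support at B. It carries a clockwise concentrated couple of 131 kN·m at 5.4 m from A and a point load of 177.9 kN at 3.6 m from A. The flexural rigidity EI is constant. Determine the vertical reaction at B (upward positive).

R_B = 109.3 kN

Take the reaction at B as the redundant and release it; the primary structure is a cantilever fixed at A.
Deflection at B on the released cantilever, summing each load's contribution:
  clockwise couple 131 at a = 5.4: M₀a(2L − a)/(2EI) = 2334/EI
  point load 177.9 at a = 3.6: Pa²(3L − a)/(6EI) = 5533/EI
  δ_0 = 7868/EI
Tip deflection under a unit load at B: L³/(3EI) = 72/EI.
The prop prevents deflection at B: R_B = δ_0/δ_{BB} = 7868/72 = 109.3 kN.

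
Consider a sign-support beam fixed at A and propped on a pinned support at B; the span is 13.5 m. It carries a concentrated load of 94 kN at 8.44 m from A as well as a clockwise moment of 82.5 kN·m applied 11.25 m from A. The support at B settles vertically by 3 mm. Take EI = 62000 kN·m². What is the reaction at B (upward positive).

Take the reaction at B as the redundant and release it; the primary structure is a cantilever fixed at A.
Deflection at B on the released cantilever, summing each load's contribution:
  point load 94 at a = 8.44: Pa²(3L − a)/(6EI) = 35779/EI
  clockwise couple 82.5 at a = 11.25: M₀a(2L − a)/(2EI) = 7309/EI
  δ_0 = 43088/EI
Tip deflection under a unit load at B: L³/(3EI) = 820.1/EI.
With EI = 62000 kN·m²: δ_0 = 0.69496 m and δ_{BB} = 0.013228 m/kN.
Compatibility — the beam at B must follow the support down by 0.003 m: δ_0 − R_B·δ_{BB} = 0.003, so R_B = (0.69496 − 0.003)/0.013228 = 52.31 kN.

R_B = 52.31 kN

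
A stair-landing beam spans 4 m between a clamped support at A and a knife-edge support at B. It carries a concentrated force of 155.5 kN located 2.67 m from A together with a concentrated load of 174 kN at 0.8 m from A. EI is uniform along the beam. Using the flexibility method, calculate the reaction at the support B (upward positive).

Choose R_B as the redundant. The primary structure is the cantilever fixed at A.
Free-end deflection of the primary structure under the applied loading (downward +):
  point load 155.5 at a = 2.67: Pa²(3L − a)/(6EI) = 1724/EI
  point load 174 at a = 0.8: Pa²(3L − a)/(6EI) = 207.9/EI
  δ_0 = 1932/EI
Tip deflection under a unit load at B: L³/(3EI) = 21.33/EI.
The prop prevents deflection at B: R_B = δ_0/δ_{BB} = 1932/21.33 = 90.55 kN.

R_B = 90.55 kN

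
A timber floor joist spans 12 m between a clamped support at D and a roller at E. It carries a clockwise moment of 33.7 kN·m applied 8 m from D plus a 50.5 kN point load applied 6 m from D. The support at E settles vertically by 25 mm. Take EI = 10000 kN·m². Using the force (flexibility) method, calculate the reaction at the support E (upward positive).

R_E = 19.09 kN

Remove the prop at E; the released (primary) structure is a cantilever built in at D.
Primary-structure tip deflection at E by superposition:
  clockwise couple 33.7 at a = 8: M₀a(2L − a)/(2EI) = 2157/EI
  point load 50.5 at a = 6: Pa²(3L − a)/(6EI) = 9090/EI
  δ_0 = 11247/EI
Tip deflection under a unit load at E: L³/(3EI) = 576/EI.
With EI = 10000 kN·m²: δ_0 = 1.1247 m and δ_{EE} = 0.0576 m/kN.
Compatibility — the beam at E must follow the support down by 0.025 m: δ_0 − R_E·δ_{EE} = 0.025, so R_E = (1.1247 − 0.025)/0.0576 = 19.09 kN.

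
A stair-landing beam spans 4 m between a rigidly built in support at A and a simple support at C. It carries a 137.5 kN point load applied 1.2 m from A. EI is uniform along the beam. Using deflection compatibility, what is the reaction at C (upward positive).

Choose R_C as the redundant. The primary structure is the cantilever fixed at A.
Primary-structure tip deflection at C by superposition:
  point load 137.5 at a = 1.2: Pa²(3L − a)/(6EI) = 356.4/EI
Flexibility coefficient — unit upward force at C: δ_{CC} = L³/(3EI) = 21.33/EI.
The prop prevents deflection at C: R_C = δ_0/δ_{CC} = 356.4/21.33 = 16.71 kN.

R_C = 16.71 kN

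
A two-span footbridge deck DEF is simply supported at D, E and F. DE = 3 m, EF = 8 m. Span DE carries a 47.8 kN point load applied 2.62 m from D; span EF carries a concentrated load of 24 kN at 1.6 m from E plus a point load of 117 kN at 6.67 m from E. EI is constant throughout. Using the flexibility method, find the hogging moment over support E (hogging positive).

M_E = 79.18 kN·m

Insert a hinge at E; M_E is the redundant, and each span becomes simply supported.
Discontinuity in slope at E on the released structure — sum the simple-span end rotations:
  span DE: point load 47.8 at a = 2.62: Pab(L + a)/(6LEI) = 14.86/EI
  span EF: point load 24 at a = 1.6: Pab(L + b)/(6LEI) = 73.73/EI
  span EF: point load 117 at a = 6.67: Pab(L + b)/(6LEI) = 201.7/EI
  relative rotation θ_0 = (14.86 + 275.5)/EI = 290.3/EI
A unit hogging moment at E produces rotation L₁/(3EI) + L₂/(3EI) = 3.667/EI.
Compatibility: M_E·(L₁+L₂)/(3EI) = θ_0, giving M_E = 79.18 kN·m (hogging).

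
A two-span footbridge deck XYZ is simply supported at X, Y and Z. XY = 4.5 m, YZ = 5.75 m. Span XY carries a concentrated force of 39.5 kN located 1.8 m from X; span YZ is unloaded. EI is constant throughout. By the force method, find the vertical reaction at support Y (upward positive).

R_Y = 20.99 kN

Take M_Y as the redundant. Released structure: two simple spans XY and YZ with a hinge at Y.
Rotations at Y on the released spans (each span's end-slope, ×1/EI):
  span XY: point load 39.5 at a = 1.8: Pab(L + a)/(6LEI) = 44.79/EI
  relative rotation θ_0 = (44.79 + 0)/EI = 44.79/EI
A unit hogging moment at Y produces rotation L₁/(3EI) + L₂/(3EI) = 3.417/EI.
Compatibility: M_Y·(L₁+L₂)/(3EI) = θ_0, giving M_Y = 13.11 kN·m (hogging).
Span XY, ΣM about X with M_Y applied at Y: R_Y^{XY}·4.5 = 71.1 + 13.11, so R_Y^{XY} = 18.71 kN and R_X = 39.5 − 18.71 = 20.79 kN.
Span YZ, ΣM about Z: R_Y^{YZ}·5.75 = 0 + 13.11, so R_Y^{YZ} = 2.28 kN and R_Z = 0 − 2.28 = -2.28 kN.
R_Y = 18.71 + 2.28 = 20.99 kN.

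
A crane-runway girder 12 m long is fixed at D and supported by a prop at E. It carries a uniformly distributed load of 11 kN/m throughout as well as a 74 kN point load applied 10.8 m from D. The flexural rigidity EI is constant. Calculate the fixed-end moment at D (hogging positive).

Take the reaction at E as the redundant and release it; the primary structure is a cantilever fixed at D.
Free-end deflection of the primary structure under the applied loading (downward +):
  UDL 11: wL⁴/(8EI) = 28512/EI
  point load 74 at a = 10.8: Pa²(3L − a)/(6EI) = 36252/EI
  δ_0 = 64764/EI
Flexibility coefficient — unit upward force at E: δ_{EE} = L³/(3EI) = 576/EI.
The prop prevents deflection at E: R_E = δ_0/δ_{EE} = 64764/576 = 112.4 kN.
Moment equilibrium about D: M_D = Σ(load moments about D) − R_E·L = 1591 − 112.4×12 = 242 kN·m.

M_D = 242 kN·m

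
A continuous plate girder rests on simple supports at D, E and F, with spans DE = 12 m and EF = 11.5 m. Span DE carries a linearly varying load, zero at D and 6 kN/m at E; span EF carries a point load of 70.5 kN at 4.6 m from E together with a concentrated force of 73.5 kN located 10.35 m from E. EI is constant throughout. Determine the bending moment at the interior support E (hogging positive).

M_E = 126.1 kN·m

Take M_E as the redundant. Released structure: two simple spans DE and EF with a hinge at E.
Rotations at E on the released spans (each span's end-slope, ×1/EI):
  span DE: triangular load, peak 6: w₀L³/(45EI) = 230.4/EI
  span EF: point load 70.5 at a = 4.6: Pab(L + b)/(6LEI) = 596.7/EI
  span EF: point load 73.5 at a = 10.35: Pab(L + b)/(6LEI) = 160.4/EI
  relative rotation θ_0 = (230.4 + 757.1)/EI = 987.5/EI
A unit hogging moment at E produces rotation L₁/(3EI) + L₂/(3EI) = 7.833/EI.
Slope continuity at E: θ_0 = M_E·7.833/EI, so M_E = 987.5/7.833 = 126.1 kN·m (hogging).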